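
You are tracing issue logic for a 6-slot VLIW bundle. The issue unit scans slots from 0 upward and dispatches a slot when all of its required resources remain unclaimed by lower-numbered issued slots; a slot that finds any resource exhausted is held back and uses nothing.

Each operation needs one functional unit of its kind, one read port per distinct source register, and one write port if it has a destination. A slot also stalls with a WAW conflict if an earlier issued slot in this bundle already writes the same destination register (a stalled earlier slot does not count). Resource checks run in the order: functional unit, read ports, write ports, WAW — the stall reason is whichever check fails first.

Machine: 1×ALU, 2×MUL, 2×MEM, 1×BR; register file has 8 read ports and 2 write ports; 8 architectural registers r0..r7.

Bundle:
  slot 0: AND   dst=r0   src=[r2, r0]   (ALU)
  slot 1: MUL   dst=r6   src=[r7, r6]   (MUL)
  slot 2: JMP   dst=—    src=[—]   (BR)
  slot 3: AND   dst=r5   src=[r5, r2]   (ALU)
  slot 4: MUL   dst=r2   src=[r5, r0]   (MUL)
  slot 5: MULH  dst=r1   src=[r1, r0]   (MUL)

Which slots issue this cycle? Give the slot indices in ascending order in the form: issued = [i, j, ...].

#0 ALU src=r2,r0 dispatched  <A:0 Mu:2 Ld:2 B:1 rd:6 wr:1>
#1 MUL src=r7,r6 dispatched  <A:0 Mu:1 Ld:2 B:1 rd:4 wr:0>
#2 BR src=- dispatched  <A:0 Mu:1 Ld:2 B:0 rd:4 wr:0>
#3 ALU src=r5,r2 held:FU  <A:0 Mu:1 Ld:2 B:0 rd:4 wr:0>
#4 MUL src=r5,r0 held:WR_PORT  <A:0 Mu:1 Ld:2 B:0 rd:4 wr:0>
#5 MUL src=r1,r0 held:WR_PORT  <A:0 Mu:1 Ld:2 B:0 rd:4 wr:0>

issued = [0, 1, 2]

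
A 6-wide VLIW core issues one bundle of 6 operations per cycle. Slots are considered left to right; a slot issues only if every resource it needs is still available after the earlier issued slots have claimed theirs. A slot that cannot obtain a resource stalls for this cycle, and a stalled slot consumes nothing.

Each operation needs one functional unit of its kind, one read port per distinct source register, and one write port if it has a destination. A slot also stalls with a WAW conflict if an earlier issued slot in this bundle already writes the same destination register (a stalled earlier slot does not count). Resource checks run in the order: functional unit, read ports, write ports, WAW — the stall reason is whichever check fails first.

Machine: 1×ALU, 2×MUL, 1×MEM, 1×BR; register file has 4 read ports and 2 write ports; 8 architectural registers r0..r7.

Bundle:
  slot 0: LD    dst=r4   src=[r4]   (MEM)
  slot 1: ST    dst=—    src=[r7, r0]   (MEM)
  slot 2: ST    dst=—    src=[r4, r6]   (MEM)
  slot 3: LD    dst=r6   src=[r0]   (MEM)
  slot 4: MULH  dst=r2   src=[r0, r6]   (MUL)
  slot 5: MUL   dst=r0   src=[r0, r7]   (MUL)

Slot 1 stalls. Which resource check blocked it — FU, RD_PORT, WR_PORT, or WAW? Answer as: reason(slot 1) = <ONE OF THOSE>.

#0 MEM src=r4 dispatched  <A:1 Mu:2 Ld:0 B:1 rd:3 wr:1>
#1 MEM src=r7,r0 held:FU  <A:1 Mu:2 Ld:0 B:1 rd:3 wr:1>
#2 MEM src=r4,r6 held:FU  <A:1 Mu:2 Ld:0 B:1 rd:3 wr:1>
#3 MEM src=r0 held:FU  <A:1 Mu:2 Ld:0 B:1 rd:3 wr:1>
#4 MUL src=r0,r6 dispatched  <A:1 Mu:1 Ld:0 B:1 rd:1 wr:0>
#5 MUL src=r0,r7 held:RD_PORT  <A:1 Mu:1 Ld:0 B:1 rd:1 wr:0>

reason(slot 1) = FU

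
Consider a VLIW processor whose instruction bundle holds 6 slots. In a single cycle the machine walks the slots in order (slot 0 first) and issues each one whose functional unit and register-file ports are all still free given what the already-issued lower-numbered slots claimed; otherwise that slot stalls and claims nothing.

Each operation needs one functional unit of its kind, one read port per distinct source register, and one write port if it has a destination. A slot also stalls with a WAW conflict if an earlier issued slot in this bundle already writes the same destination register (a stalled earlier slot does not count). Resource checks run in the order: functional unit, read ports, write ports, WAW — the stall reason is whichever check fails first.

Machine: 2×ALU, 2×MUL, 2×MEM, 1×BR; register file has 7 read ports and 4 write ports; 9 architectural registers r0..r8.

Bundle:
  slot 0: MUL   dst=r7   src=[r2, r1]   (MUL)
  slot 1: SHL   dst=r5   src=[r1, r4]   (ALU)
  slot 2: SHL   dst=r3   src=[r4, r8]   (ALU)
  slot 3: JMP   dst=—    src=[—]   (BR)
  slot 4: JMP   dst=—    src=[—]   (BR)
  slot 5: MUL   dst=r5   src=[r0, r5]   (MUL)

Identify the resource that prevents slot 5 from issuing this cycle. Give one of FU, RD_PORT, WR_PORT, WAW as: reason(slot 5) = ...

[0] MUL needs rd=2 wr=1: ok; after: ALU=2 MUL=1 MEM=2 BR=1, R=5, W=3
[1] ALU needs rd=2 wr=1: ok; after: ALU=1 MUL=1 MEM=2 BR=1, R=3, W=2
[2] ALU needs rd=2 wr=1: ok; after: ALU=0 MUL=1 MEM=2 BR=1, R=1, W=1
[3] BR needs rd=0 wr=0: ok; after: ALU=0 MUL=1 MEM=2 BR=0, R=1, W=1
[4] BR needs rd=0 wr=0: FU; after: ALU=0 MUL=1 MEM=2 BR=0, R=1, W=1
[5] MUL needs rd=2 wr=1: RD_PORT; after: ALU=0 MUL=1 MEM=2 BR=0, R=1, W=1

reason(slot 5) = RD_PORT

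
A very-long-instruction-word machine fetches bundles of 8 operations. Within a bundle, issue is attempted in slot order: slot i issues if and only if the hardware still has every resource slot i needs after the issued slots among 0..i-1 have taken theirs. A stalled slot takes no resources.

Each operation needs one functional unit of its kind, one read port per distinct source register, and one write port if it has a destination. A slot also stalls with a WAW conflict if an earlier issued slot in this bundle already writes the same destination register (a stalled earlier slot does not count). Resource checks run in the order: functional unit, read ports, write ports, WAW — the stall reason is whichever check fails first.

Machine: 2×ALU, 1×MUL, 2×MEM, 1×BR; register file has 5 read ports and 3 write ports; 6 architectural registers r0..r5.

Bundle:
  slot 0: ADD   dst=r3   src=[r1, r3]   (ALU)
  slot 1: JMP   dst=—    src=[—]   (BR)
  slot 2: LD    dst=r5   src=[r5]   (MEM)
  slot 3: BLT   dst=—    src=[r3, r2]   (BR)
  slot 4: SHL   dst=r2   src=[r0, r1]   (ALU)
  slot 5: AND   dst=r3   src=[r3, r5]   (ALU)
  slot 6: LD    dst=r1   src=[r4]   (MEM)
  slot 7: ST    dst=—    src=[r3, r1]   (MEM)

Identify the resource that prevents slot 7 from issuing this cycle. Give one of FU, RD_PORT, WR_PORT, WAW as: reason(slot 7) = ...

reason(slot 7) = RD_PORT

[0] ALU needs rd=2 wr=1: ok; after: ALU=1 MUL=1 MEM=2 BR=1, R=3, W=2
[1] BR needs rd=0 wr=0: ok; after: ALU=1 MUL=1 MEM=2 BR=0, R=3, W=2
[2] MEM needs rd=1 wr=1: ok; after: ALU=1 MUL=1 MEM=1 BR=0, R=2, W=1
[3] BR needs rd=2 wr=0: FU; after: ALU=1 MUL=1 MEM=1 BR=0, R=2, W=1
[4] ALU needs rd=2 wr=1: ok; after: ALU=0 MUL=1 MEM=1 BR=0, R=0, W=0
[5] ALU needs rd=2 wr=1: FU; after: ALU=0 MUL=1 MEM=1 BR=0, R=0, W=0
[6] MEM needs rd=1 wr=1: RD_PORT; after: ALU=0 MUL=1 MEM=1 BR=0, R=0, W=0
[7] MEM needs rd=2 wr=0: RD_PORT; after: ALU=0 MUL=1 MEM=1 BR=0, R=0, W=0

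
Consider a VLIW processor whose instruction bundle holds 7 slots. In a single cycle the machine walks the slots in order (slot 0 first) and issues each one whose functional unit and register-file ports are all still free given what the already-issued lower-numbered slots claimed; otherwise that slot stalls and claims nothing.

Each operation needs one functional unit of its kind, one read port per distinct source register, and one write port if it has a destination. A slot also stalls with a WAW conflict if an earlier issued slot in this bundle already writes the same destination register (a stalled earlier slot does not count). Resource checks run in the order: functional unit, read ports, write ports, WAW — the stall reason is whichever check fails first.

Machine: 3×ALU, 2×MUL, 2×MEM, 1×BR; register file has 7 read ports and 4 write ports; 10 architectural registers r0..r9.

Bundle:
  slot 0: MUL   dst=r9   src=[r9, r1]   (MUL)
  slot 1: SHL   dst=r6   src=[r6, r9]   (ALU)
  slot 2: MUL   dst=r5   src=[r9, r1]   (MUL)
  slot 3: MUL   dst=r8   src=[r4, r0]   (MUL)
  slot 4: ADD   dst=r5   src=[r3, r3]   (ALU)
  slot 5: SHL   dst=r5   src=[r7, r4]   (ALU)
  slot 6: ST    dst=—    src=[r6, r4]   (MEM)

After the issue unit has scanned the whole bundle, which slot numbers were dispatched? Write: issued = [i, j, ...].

issued = [0, 1, 2]

[0] MUL needs rd=2 wr=1: ok; after: ALU=3 MUL=1 MEM=2 BR=1, R=5, W=3
[1] ALU needs rd=2 wr=1: ok; after: ALU=2 MUL=1 MEM=2 BR=1, R=3, W=2
[2] MUL needs rd=2 wr=1: ok; after: ALU=2 MUL=0 MEM=2 BR=1, R=1, W=1
[3] MUL needs rd=2 wr=1: FU; after: ALU=2 MUL=0 MEM=2 BR=1, R=1, W=1
[4] ALU needs rd=1 wr=1: WAW; after: ALU=2 MUL=0 MEM=2 BR=1, R=1, W=1
[5] ALU needs rd=2 wr=1: RD_PORT; after: ALU=2 MUL=0 MEM=2 BR=1, R=1, W=1
[6] MEM needs rd=2 wr=0: RD_PORT; after: ALU=2 MUL=0 MEM=2 BR=1, R=1, W=1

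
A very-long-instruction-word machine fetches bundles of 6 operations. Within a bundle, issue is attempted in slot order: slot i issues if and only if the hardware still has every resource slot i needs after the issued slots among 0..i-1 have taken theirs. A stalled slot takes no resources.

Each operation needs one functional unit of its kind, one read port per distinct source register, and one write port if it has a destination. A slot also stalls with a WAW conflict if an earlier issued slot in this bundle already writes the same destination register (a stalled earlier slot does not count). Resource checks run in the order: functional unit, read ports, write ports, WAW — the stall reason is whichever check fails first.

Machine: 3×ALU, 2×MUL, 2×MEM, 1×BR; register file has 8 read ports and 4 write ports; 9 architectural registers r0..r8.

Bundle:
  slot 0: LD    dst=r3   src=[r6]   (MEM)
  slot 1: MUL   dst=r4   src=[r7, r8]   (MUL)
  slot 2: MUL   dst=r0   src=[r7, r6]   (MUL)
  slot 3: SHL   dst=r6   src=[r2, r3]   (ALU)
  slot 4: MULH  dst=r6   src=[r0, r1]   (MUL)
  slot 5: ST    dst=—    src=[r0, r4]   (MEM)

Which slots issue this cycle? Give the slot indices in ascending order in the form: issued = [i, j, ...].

issued = [0, 1, 2, 3]

(0) want 1×MEM +1rd +1wr — yes → AL3|MU2|ME1|BR1|rd7|wr3
(1) want 1×MUL +2rd +1wr — yes → AL3|MU1|ME1|BR1|rd5|wr2
(2) want 1×MUL +2rd +1wr — yes → AL3|MU0|ME1|BR1|rd3|wr1
(3) want 1×ALU +2rd +1wr — yes → AL2|MU0|ME1|BR1|rd1|wr0
(4) want 1×MUL +2rd +1wr — FU → AL2|MU0|ME1|BR1|rd1|wr0
(5) want 1×MEM +2rd +0wr — RD_PORT → AL2|MU0|ME1|BR1|rd1|wr0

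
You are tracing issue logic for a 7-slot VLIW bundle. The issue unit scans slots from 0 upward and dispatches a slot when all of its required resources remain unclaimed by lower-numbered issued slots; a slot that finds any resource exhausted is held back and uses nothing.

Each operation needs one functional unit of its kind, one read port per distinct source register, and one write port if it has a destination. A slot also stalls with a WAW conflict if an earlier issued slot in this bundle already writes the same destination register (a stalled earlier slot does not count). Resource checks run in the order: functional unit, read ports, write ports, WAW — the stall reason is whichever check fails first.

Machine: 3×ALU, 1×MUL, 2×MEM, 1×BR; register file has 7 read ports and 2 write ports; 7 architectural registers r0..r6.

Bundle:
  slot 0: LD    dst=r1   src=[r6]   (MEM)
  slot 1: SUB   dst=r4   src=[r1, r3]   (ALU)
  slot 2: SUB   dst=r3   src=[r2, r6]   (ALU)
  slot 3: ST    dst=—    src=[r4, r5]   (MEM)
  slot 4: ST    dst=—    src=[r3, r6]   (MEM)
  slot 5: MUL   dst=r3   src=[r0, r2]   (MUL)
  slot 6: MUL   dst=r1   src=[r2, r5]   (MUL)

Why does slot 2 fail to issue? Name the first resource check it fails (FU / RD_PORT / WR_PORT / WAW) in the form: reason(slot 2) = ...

reason(slot 2) = WR_PORT

(0) want 1×MEM +1rd +1wr — yes → AL3|MU1|ME1|BR1|rd6|wr1
(1) want 1×ALU +2rd +1wr — yes → AL2|MU1|ME1|BR1|rd4|wr0
(2) want 1×ALU +2rd +1wr — WR_PORT → AL2|MU1|ME1|BR1|rd4|wr0
(3) want 1×MEM +2rd +0wr — yes → AL2|MU1|ME0|BR1|rd2|wr0
(4) want 1×MEM +2rd +0wr — FU → AL2|MU1|ME0|BR1|rd2|wr0
(5) want 1×MUL +2rd +1wr — WR_PORT → AL2|MU1|ME0|BR1|rd2|wr0
(6) want 1×MUL +2rd +1wr — WR_PORT → AL2|MU1|ME0|BR1|rd2|wr0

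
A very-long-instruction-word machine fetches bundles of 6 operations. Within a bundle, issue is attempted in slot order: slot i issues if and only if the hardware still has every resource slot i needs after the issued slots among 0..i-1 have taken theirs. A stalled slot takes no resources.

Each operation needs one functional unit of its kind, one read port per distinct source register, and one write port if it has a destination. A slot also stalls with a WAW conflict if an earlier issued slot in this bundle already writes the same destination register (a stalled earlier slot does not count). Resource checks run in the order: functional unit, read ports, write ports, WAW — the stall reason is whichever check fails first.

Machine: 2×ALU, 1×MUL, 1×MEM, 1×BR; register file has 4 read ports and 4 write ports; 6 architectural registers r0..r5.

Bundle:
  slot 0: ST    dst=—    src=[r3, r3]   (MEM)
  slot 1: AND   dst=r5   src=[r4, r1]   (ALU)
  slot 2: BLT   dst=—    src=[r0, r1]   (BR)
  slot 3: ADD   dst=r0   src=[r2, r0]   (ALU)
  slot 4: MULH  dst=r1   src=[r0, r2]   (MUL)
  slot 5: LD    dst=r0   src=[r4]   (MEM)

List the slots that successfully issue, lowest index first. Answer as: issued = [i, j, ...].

issued = [0, 1]

(0) want 1×MEM +1rd +0wr — yes → AL2|MU1|ME0|BR1|rd3|wr4
(1) want 1×ALU +2rd +1wr — yes → AL1|MU1|ME0|BR1|rd1|wr3
(2) want 1×BR +2rd +0wr — RD_PORT → AL1|MU1|ME0|BR1|rd1|wr3
(3) want 1×ALU +2rd +1wr — RD_PORT → AL1|MU1|ME0|BR1|rd1|wr3
(4) want 1×MUL +2rd +1wr — RD_PORT → AL1|MU1|ME0|BR1|rd1|wr3
(5) want 1×MEM +1rd +1wr — FU → AL1|MU1|ME0|BR1|rd1|wr3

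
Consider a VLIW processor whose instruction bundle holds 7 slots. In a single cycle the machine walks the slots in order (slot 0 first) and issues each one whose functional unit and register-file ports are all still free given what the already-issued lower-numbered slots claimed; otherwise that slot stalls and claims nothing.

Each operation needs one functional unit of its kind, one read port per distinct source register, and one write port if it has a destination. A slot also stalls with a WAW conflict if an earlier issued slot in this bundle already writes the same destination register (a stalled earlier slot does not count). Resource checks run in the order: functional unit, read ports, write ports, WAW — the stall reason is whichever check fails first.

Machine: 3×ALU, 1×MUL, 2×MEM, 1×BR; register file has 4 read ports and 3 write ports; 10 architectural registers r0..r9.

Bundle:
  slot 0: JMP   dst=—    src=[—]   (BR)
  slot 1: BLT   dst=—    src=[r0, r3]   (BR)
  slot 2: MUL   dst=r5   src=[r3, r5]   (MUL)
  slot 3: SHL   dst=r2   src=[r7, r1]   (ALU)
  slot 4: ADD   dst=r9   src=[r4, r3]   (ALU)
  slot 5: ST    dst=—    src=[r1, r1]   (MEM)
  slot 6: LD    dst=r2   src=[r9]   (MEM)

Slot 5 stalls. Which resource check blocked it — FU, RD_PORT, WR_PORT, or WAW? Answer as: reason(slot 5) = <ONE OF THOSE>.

reason(slot 5) = RD_PORT

[0] BR needs rd=0 wr=0: ok; after: ALU=3 MUL=1 MEM=2 BR=0, R=4, W=3
[1] BR needs rd=2 wr=0: FU; after: ALU=3 MUL=1 MEM=2 BR=0, R=4, W=3
[2] MUL needs rd=2 wr=1: ok; after: ALU=3 MUL=0 MEM=2 BR=0, R=2, W=2
[3] ALU needs rd=2 wr=1: ok; after: ALU=2 MUL=0 MEM=2 BR=0, R=0, W=1
[4] ALU needs rd=2 wr=1: RD_PORT; after: ALU=2 MUL=0 MEM=2 BR=0, R=0, W=1
[5] MEM needs rd=1 wr=0: RD_PORT; after: ALU=2 MUL=0 MEM=2 BR=0, R=0, W=1
[6] MEM needs rd=1 wr=1: RD_PORT; after: ALU=2 MUL=0 MEM=2 BR=0, R=0, W=1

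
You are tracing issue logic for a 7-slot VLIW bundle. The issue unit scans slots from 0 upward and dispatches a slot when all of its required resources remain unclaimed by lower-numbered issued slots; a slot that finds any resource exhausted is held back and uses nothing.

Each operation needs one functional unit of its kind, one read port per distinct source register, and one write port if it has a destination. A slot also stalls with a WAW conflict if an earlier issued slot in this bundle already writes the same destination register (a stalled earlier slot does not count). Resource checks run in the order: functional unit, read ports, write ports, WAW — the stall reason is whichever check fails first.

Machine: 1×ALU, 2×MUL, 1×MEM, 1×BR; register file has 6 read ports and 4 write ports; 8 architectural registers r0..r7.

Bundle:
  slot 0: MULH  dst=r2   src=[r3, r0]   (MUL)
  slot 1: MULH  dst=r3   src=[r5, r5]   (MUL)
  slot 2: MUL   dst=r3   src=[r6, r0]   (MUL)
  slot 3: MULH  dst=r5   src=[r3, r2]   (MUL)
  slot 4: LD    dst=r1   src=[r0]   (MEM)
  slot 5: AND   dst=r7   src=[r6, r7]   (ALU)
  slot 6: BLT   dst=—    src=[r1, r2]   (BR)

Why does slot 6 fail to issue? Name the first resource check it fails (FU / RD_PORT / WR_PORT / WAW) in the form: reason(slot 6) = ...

(0) want 1×MUL +2rd +1wr — yes → AL1|MU1|ME1|BR1|rd4|wr3
(1) want 1×MUL +1rd +1wr — yes → AL1|MU0|ME1|BR1|rd3|wr2
(2) want 1×MUL +2rd +1wr — FU → AL1|MU0|ME1|BR1|rd3|wr2
(3) want 1×MUL +2rd +1wr — FU → AL1|MU0|ME1|BR1|rd3|wr2
(4) want 1×MEM +1rd +1wr — yes → AL1|MU0|ME0|BR1|rd2|wr1
(5) want 1×ALU +2rd +1wr — yes → AL0|MU0|ME0|BR1|rd0|wr0
(6) want 1×BR +2rd +0wr — RD_PORT → AL0|MU0|ME0|BR1|rd0|wr0

reason(slot 6) = RD_PORT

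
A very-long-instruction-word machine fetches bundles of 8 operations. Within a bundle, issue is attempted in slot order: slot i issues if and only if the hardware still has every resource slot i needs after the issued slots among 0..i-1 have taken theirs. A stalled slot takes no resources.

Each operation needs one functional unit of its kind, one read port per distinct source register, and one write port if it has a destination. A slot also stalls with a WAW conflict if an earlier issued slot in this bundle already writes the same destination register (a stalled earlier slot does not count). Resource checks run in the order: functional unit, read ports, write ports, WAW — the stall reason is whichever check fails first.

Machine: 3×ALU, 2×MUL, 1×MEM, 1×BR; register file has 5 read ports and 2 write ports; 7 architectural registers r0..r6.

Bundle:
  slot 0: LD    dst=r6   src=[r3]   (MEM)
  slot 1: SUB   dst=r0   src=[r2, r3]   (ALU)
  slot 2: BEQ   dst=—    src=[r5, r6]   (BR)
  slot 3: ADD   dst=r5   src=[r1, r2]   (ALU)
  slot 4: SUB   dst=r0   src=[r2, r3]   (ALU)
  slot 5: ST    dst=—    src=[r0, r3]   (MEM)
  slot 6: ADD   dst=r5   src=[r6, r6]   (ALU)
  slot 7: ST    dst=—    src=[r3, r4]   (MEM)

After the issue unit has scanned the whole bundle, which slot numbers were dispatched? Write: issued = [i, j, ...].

(0) want 1×MEM +1rd +1wr — yes → AL3|MU2|ME0|BR1|rd4|wr1
(1) want 1×ALU +2rd +1wr — yes → AL2|MU2|ME0|BR1|rd2|wr0
(2) want 1×BR +2rd +0wr — yes → AL2|MU2|ME0|BR0|rd0|wr0
(3) want 1×ALU +2rd +1wr — RD_PORT → AL2|MU2|ME0|BR0|rd0|wr0
(4) want 1×ALU +2rd +1wr — RD_PORT → AL2|MU2|ME0|BR0|rd0|wr0
(5) want 1×MEM +2rd +0wr — FU → AL2|MU2|ME0|BR0|rd0|wr0
(6) want 1×ALU +1rd +1wr — RD_PORT → AL2|MU2|ME0|BR0|rd0|wr0
(7) want 1×MEM +2rd +0wr — FU → AL2|MU2|ME0|BR0|rd0|wr0

issued = [0, 1, 2]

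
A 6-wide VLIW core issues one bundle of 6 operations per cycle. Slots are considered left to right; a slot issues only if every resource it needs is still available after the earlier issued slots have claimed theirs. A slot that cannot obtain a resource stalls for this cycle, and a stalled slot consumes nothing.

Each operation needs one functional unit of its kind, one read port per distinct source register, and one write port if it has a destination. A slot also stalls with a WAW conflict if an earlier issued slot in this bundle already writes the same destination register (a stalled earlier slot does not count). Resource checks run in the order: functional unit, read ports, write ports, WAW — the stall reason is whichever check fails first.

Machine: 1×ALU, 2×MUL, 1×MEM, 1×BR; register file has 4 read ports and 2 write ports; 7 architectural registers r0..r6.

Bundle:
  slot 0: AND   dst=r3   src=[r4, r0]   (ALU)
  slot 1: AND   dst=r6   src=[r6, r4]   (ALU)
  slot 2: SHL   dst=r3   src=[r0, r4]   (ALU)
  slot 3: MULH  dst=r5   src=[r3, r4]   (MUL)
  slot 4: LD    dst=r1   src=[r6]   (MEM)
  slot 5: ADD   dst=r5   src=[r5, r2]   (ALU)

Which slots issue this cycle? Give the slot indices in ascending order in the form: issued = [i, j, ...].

#0 ALU src=r4,r0 dispatched  <A:0 Mu:2 Ld:1 B:1 rd:2 wr:1>
#1 ALU src=r6,r4 held:FU  <A:0 Mu:2 Ld:1 B:1 rd:2 wr:1>
#2 ALU src=r0,r4 held:FU  <A:0 Mu:2 Ld:1 B:1 rd:2 wr:1>
#3 MUL src=r3,r4 dispatched  <A:0 Mu:1 Ld:1 B:1 rd:0 wr:0>
#4 MEM src=r6 held:RD_PORT  <A:0 Mu:1 Ld:1 B:1 rd:0 wr:0>
#5 ALU src=r5,r2 held:FU  <A:0 Mu:1 Ld:1 B:1 rd:0 wr:0>

issued = [0, 3]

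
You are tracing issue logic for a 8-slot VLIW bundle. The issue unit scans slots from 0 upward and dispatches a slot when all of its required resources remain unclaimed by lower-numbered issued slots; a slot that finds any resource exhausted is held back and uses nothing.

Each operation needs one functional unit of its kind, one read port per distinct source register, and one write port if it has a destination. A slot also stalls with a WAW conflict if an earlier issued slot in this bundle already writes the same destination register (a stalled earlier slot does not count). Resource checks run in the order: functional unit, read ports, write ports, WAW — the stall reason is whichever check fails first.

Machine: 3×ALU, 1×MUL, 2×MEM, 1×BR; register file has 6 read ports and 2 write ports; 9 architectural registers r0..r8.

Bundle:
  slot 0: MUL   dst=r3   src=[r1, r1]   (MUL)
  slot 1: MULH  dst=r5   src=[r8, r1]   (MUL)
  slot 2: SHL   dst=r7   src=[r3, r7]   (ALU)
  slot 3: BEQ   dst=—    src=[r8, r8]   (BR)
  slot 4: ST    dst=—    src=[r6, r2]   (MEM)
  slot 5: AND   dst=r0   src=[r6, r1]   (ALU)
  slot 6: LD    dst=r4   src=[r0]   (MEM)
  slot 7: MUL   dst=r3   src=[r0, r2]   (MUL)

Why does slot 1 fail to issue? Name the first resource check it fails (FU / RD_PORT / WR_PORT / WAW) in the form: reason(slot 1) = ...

[0] MUL needs rd=1 wr=1: ok; after: ALU=3 MUL=0 MEM=2 BR=1, R=5, W=1
[1] MUL needs rd=2 wr=1: FU; after: ALU=3 MUL=0 MEM=2 BR=1, R=5, W=1
[2] ALU needs rd=2 wr=1: ok; after: ALU=2 MUL=0 MEM=2 BR=1, R=3, W=0
[3] BR needs rd=1 wr=0: ok; after: ALU=2 MUL=0 MEM=2 BR=0, R=2, W=0
[4] MEM needs rd=2 wr=0: ok; after: ALU=2 MUL=0 MEM=1 BR=0, R=0, W=0
[5] ALU needs rd=2 wr=1: RD_PORT; after: ALU=2 MUL=0 MEM=1 BR=0, R=0, W=0
[6] MEM needs rd=1 wr=1: RD_PORT; after: ALU=2 MUL=0 MEM=1 BR=0, R=0, W=0
[7] MUL needs rd=2 wr=1: FU; after: ALU=2 MUL=0 MEM=1 BR=0, R=0, W=0

reason(slot 1) = FU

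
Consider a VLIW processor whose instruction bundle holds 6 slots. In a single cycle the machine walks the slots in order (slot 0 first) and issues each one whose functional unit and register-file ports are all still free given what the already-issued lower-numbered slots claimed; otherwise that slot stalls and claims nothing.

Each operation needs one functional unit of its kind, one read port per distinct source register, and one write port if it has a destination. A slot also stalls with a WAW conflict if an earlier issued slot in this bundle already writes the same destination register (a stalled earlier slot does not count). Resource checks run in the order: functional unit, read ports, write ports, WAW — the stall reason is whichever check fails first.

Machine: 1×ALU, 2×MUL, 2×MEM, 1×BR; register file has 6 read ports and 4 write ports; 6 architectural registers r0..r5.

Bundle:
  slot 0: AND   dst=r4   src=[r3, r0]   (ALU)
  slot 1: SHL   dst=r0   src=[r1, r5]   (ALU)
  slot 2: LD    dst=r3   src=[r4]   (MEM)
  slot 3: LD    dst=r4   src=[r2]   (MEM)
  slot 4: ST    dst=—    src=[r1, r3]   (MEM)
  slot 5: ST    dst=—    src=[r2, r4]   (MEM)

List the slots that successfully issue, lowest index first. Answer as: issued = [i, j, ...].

  0. ALU→r4 ⇒ go  {0A/2Mu/2Ld/1B | 4r 3w}
  1. ALU→r0 ⇒ no(FU)  {0A/2Mu/2Ld/1B | 4r 3w}
  2. MEM→r3 ⇒ go  {0A/2Mu/1Ld/1B | 3r 2w}
  3. MEM→r4 ⇒ no(WAW)  {0A/2Mu/1Ld/1B | 3r 2w}
  4. MEM ⇒ go  {0A/2Mu/0Ld/1B | 1r 2w}
  5. MEM ⇒ no(FU)  {0A/2Mu/0Ld/1B | 1r 2w}

issued = [0, 2, 4]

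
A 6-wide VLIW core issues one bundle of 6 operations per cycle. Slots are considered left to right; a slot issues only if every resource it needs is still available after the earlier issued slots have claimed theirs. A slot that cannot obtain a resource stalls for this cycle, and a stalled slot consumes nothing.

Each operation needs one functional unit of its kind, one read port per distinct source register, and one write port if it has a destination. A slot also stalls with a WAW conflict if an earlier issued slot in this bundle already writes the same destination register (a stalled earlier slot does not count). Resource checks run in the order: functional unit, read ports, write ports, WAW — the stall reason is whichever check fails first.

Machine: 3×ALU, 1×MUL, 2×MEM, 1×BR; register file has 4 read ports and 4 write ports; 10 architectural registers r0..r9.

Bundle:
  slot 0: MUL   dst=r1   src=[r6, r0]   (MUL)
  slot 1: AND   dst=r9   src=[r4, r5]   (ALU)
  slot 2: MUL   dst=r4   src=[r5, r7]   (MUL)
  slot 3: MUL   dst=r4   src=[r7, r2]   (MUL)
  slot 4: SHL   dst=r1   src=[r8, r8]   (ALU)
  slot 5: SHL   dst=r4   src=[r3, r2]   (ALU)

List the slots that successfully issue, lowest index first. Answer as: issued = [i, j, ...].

issued = [0, 1]

[0] MUL needs rd=2 wr=1: ok; after: ALU=3 MUL=0 MEM=2 BR=1, R=2, W=3
[1] ALU needs rd=2 wr=1: ok; after: ALU=2 MUL=0 MEM=2 BR=1, R=0, W=2
[2] MUL needs rd=2 wr=1: FU; after: ALU=2 MUL=0 MEM=2 BR=1, R=0, W=2
[3] MUL needs rd=2 wr=1: FU; after: ALU=2 MUL=0 MEM=2 BR=1, R=0, W=2
[4] ALU needs rd=1 wr=1: RD_PORT; after: ALU=2 MUL=0 MEM=2 BR=1, R=0, W=2
[5] ALU needs rd=2 wr=1: RD_PORT; after: ALU=2 MUL=0 MEM=2 BR=1, R=0, W=2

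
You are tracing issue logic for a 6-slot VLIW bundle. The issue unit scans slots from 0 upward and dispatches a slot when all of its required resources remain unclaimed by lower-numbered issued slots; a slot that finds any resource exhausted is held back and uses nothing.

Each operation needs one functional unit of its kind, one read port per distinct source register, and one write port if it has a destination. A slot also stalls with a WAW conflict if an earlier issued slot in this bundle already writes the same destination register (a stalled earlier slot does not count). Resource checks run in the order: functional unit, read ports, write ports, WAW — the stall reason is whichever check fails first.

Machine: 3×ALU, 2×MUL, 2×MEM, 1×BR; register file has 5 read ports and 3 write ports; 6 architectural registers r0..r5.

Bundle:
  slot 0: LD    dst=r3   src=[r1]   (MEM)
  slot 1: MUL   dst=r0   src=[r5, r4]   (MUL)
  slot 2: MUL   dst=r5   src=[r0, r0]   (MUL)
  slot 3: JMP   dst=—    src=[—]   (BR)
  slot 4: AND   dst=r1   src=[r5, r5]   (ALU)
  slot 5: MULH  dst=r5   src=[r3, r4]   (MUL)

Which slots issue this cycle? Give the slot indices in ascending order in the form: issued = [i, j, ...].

issued = [0, 1, 2, 3]

  0. MEM→r3 ⇒ go  {3A/2Mu/1Ld/1B | 4r 2w}
  1. MUL→r0 ⇒ go  {3A/1Mu/1Ld/1B | 2r 1w}
  2. MUL→r5 ⇒ go  {3A/0Mu/1Ld/1B | 1r 0w}
  3. BR ⇒ go  {3A/0Mu/1Ld/0B | 1r 0w}
  4. ALU→r1 ⇒ no(WR_PORT)  {3A/0Mu/1Ld/0B | 1r 0w}
  5. MUL→r5 ⇒ no(FU)  {3A/0Mu/1Ld/0B | 1r 0w}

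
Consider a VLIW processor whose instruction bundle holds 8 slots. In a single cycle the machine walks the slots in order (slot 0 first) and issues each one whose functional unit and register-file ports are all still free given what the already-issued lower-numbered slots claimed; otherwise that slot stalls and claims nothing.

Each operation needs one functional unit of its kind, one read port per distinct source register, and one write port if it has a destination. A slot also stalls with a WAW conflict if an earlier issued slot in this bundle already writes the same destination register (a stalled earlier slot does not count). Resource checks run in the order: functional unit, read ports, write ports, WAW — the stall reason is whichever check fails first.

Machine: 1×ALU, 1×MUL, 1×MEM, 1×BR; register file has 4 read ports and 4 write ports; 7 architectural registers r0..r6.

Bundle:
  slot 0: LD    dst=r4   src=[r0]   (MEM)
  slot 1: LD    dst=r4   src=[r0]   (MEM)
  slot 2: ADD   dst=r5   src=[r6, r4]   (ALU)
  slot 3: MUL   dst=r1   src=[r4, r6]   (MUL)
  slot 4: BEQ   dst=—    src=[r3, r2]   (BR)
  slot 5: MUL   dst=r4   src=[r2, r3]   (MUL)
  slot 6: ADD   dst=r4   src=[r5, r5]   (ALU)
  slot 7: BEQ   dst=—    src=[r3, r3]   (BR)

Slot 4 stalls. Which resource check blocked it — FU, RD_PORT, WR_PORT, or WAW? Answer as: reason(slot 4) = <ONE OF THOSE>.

[0] MEM needs rd=1 wr=1: ok; after: ALU=1 MUL=1 MEM=0 BR=1, R=3, W=3
[1] MEM needs rd=1 wr=1: FU; after: ALU=1 MUL=1 MEM=0 BR=1, R=3, W=3
[2] ALU needs rd=2 wr=1: ok; after: ALU=0 MUL=1 MEM=0 BR=1, R=1, W=2
[3] MUL needs rd=2 wr=1: RD_PORT; after: ALU=0 MUL=1 MEM=0 BR=1, R=1, W=2
[4] BR needs rd=2 wr=0: RD_PORT; after: ALU=0 MUL=1 MEM=0 BR=1, R=1, W=2
[5] MUL needs rd=2 wr=1: RD_PORT; after: ALU=0 MUL=1 MEM=0 BR=1, R=1, W=2
[6] ALU needs rd=1 wr=1: FU; after: ALU=0 MUL=1 MEM=0 BR=1, R=1, W=2
[7] BR needs rd=1 wr=0: ok; after: ALU=0 MUL=1 MEM=0 BR=0, R=0, W=2

reason(slot 4) = RD_PORT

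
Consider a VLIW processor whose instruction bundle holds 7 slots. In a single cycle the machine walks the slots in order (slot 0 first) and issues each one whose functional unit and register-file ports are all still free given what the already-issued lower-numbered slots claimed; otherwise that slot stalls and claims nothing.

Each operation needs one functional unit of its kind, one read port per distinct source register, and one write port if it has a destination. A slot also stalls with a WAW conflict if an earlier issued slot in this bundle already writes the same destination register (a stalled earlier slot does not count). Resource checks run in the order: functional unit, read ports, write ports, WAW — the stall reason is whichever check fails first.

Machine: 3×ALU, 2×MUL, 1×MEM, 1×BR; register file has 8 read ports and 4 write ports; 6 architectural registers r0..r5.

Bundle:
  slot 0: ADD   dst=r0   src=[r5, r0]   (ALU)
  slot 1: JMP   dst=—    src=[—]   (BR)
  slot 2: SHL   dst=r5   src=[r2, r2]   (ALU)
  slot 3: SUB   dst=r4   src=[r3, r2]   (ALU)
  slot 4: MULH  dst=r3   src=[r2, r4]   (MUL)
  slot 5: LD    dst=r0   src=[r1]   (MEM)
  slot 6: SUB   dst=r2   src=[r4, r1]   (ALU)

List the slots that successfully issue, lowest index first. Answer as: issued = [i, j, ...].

  0. ALU→r0 ⇒ go  {2A/2Mu/1Ld/1B | 6r 3w}
  1. BR ⇒ go  {2A/2Mu/1Ld/0B | 6r 3w}
  2. ALU→r5 ⇒ go  {1A/2Mu/1Ld/0B | 5r 2w}
  3. ALU→r4 ⇒ go  {0A/2Mu/1Ld/0B | 3r 1w}
  4. MUL→r3 ⇒ go  {0A/1Mu/1Ld/0B | 1r 0w}
  5. MEM→r0 ⇒ no(WR_PORT)  {0A/1Mu/1Ld/0B | 1r 0w}
  6. ALU→r2 ⇒ no(FU)  {0A/1Mu/1Ld/0B | 1r 0w}

issued = [0, 1, 2, 3, 4]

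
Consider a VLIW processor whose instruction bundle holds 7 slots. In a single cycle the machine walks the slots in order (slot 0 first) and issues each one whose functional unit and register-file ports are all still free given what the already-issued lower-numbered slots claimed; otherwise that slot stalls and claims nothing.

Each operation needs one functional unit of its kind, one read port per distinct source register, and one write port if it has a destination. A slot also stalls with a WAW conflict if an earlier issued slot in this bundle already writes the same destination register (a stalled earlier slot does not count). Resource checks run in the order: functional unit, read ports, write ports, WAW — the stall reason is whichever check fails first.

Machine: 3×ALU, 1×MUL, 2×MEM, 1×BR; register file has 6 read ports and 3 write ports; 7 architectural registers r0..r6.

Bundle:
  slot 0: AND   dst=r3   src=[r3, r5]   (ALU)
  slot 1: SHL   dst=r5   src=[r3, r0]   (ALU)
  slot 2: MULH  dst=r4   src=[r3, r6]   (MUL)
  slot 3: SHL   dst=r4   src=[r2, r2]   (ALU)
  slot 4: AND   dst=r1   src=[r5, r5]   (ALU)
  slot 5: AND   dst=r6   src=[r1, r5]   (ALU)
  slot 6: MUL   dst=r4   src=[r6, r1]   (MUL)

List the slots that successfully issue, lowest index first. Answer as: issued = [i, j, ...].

issued = [0, 1, 2]

(0) want 1×ALU +2rd +1wr — yes → AL2|MU1|ME2|BR1|rd4|wr2
(1) want 1×ALU +2rd +1wr — yes → AL1|MU1|ME2|BR1|rd2|wr1
(2) want 1×MUL +2rd +1wr — yes → AL1|MU0|ME2|BR1|rd0|wr0
(3) want 1×ALU +1rd +1wr — RD_PORT → AL1|MU0|ME2|BR1|rd0|wr0
(4) want 1×ALU +1rd +1wr — RD_PORT → AL1|MU0|ME2|BR1|rd0|wr0
(5) want 1×ALU +2rd +1wr — RD_PORT → AL1|MU0|ME2|BR1|rd0|wr0
(6) want 1×MUL +2rd +1wr — FU → AL1|MU0|ME2|BR1|rd0|wr0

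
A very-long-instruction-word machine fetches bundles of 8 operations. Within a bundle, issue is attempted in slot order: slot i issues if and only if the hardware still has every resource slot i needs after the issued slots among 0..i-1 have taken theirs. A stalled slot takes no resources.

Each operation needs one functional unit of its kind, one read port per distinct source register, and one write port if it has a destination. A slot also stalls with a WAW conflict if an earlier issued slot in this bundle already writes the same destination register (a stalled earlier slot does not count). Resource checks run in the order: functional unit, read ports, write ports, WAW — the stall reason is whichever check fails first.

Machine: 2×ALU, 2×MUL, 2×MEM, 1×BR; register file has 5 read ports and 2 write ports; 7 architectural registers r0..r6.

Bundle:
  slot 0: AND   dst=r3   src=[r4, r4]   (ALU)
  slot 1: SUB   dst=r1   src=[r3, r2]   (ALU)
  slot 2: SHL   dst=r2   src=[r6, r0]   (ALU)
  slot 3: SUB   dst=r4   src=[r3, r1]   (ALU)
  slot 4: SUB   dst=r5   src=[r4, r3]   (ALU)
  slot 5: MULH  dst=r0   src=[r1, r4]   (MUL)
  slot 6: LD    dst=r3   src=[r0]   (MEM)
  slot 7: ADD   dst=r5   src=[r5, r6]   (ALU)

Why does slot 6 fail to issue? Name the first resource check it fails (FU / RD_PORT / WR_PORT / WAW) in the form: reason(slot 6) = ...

reason(slot 6) = WR_PORT

[0] ALU needs rd=1 wr=1: ok; after: ALU=1 MUL=2 MEM=2 BR=1, R=4, W=1
[1] ALU needs rd=2 wr=1: ok; after: ALU=0 MUL=2 MEM=2 BR=1, R=2, W=0
[2] ALU needs rd=2 wr=1: FU; after: ALU=0 MUL=2 MEM=2 BR=1, R=2, W=0
[3] ALU needs rd=2 wr=1: FU; after: ALU=0 MUL=2 MEM=2 BR=1, R=2, W=0
[4] ALU needs rd=2 wr=1: FU; after: ALU=0 MUL=2 MEM=2 BR=1, R=2, W=0
[5] MUL needs rd=2 wr=1: WR_PORT; after: ALU=0 MUL=2 MEM=2 BR=1, R=2, W=0
[6] MEM needs rd=1 wr=1: WR_PORT; after: ALU=0 MUL=2 MEM=2 BR=1, R=2, W=0
[7] ALU needs rd=2 wr=1: FU; after: ALU=0 MUL=2 MEM=2 BR=1, R=2, W=0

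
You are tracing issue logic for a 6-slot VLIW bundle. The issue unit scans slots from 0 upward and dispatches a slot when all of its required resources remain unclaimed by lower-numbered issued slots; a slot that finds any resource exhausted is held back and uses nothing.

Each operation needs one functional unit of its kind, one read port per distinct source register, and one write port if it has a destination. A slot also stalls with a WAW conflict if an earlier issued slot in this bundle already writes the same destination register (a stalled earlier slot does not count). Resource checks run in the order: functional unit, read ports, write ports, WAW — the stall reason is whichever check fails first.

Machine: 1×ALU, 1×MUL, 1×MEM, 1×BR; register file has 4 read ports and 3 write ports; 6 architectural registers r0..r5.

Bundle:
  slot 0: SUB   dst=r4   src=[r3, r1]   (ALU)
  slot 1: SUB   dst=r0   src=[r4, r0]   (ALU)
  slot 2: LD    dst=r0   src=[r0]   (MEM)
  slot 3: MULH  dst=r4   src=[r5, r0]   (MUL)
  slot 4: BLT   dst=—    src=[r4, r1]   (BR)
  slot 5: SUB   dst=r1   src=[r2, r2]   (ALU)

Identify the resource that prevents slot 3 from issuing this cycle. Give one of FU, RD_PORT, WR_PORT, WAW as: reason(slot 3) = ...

reason(slot 3) = RD_PORT

slot 0 (ALU): ISSUE — free A0,Mu1,Ld1,B1 rp2 wp2
slot 1 (ALU): stall FU — free A0,Mu1,Ld1,B1 rp2 wp2
slot 2 (MEM): ISSUE — free A0,Mu1,Ld0,B1 rp1 wp1
slot 3 (MUL): stall RD_PORT — free A0,Mu1,Ld0,B1 rp1 wp1
slot 4 (BR): stall RD_PORT — free A0,Mu1,Ld0,B1 rp1 wp1
slot 5 (ALU): stall FU — free A0,Mu1,Ld0,B1 rp1 wp1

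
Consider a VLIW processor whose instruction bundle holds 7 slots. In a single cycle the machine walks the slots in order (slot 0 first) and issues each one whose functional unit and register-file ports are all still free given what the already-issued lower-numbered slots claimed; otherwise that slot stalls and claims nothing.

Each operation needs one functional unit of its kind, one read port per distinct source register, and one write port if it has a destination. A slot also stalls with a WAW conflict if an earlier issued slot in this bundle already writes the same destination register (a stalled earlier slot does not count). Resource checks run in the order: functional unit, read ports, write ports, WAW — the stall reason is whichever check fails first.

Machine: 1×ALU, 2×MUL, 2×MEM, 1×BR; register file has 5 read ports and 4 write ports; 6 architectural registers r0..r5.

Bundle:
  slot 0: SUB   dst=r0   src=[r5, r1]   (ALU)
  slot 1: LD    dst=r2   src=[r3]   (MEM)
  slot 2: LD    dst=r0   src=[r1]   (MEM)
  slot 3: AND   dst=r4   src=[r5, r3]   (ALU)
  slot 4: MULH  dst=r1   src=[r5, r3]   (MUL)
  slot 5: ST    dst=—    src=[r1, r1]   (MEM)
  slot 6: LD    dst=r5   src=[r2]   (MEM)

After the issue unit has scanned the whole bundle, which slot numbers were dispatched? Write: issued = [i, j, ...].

issued = [0, 1, 4]

[0] ALU needs rd=2 wr=1: ok; after: ALU=0 MUL=2 MEM=2 BR=1, R=3, W=3
[1] MEM needs rd=1 wr=1: ok; after: ALU=0 MUL=2 MEM=1 BR=1, R=2, W=2
[2] MEM needs rd=1 wr=1: WAW; after: ALU=0 MUL=2 MEM=1 BR=1, R=2, W=2
[3] ALU needs rd=2 wr=1: FU; after: ALU=0 MUL=2 MEM=1 BR=1, R=2, W=2
[4] MUL needs rd=2 wr=1: ok; after: ALU=0 MUL=1 MEM=1 BR=1, R=0, W=1
[5] MEM needs rd=1 wr=0: RD_PORT; after: ALU=0 MUL=1 MEM=1 BR=1, R=0, W=1
[6] MEM needs rd=1 wr=1: RD_PORT; after: ALU=0 MUL=1 MEM=1 BR=1, R=0, W=1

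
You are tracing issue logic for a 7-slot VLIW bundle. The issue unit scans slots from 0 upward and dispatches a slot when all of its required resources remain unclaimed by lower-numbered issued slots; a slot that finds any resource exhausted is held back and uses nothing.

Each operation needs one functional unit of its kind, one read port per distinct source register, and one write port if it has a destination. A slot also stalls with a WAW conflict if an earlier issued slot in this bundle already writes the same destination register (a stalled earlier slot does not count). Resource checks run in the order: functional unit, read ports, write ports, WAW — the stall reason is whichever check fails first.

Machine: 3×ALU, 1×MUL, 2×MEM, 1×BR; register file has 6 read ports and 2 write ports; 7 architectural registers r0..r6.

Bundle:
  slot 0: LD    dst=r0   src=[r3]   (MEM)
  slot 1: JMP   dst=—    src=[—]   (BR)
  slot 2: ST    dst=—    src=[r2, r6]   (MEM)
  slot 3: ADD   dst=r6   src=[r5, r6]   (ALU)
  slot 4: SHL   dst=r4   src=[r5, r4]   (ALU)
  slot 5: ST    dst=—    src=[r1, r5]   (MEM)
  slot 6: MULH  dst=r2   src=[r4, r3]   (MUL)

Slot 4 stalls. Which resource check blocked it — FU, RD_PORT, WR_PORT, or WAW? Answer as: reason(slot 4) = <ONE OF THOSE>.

(0) want 1×MEM +1rd +1wr — yes → AL3|MU1|ME1|BR1|rd5|wr1
(1) want 1×BR +0rd +0wr — yes → AL3|MU1|ME1|BR0|rd5|wr1
(2) want 1×MEM +2rd +0wr — yes → AL3|MU1|ME0|BR0|rd3|wr1
(3) want 1×ALU +2rd +1wr — yes → AL2|MU1|ME0|BR0|rd1|wr0
(4) want 1×ALU +2rd +1wr — RD_PORT → AL2|MU1|ME0|BR0|rd1|wr0
(5) want 1×MEM +2rd +0wr — FU → AL2|MU1|ME0|BR0|rd1|wr0
(6) want 1×MUL +2rd +1wr — RD_PORT → AL2|MU1|ME0|BR0|rd1|wr0

reason(slot 4) = RD_PORT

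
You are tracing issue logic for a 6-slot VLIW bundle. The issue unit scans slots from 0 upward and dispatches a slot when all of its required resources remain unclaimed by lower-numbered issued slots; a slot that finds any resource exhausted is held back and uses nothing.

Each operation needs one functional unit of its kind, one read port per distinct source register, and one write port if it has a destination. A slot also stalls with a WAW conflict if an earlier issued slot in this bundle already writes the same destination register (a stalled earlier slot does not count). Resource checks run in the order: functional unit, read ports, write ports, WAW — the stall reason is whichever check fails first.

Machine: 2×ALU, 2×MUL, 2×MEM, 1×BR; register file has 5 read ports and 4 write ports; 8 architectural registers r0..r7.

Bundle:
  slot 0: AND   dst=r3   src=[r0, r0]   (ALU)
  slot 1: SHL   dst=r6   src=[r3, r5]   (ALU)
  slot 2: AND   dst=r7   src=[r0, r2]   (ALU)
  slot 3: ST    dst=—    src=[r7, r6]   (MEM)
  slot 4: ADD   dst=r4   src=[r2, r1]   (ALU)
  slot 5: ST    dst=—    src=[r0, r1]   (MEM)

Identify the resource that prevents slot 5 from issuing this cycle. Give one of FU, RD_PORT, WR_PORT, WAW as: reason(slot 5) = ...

reason(slot 5) = RD_PORT

slot 0 (ALU): ISSUE — free A1,Mu2,Ld2,B1 rp4 wp3
slot 1 (ALU): ISSUE — free A0,Mu2,Ld2,B1 rp2 wp2
slot 2 (ALU): stall FU — free A0,Mu2,Ld2,B1 rp2 wp2
slot 3 (MEM): ISSUE — free A0,Mu2,Ld1,B1 rp0 wp2
slot 4 (ALU): stall FU — free A0,Mu2,Ld1,B1 rp0 wp2
slot 5 (MEM): stall RD_PORT — free A0,Mu2,Ld1,B1 rp0 wp2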